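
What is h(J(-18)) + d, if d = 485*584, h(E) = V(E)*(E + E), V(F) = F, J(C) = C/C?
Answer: 283242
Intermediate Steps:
J(C) = 1
h(E) = 2*E**2 (h(E) = E*(E + E) = E*(2*E) = 2*E**2)
d = 283240
h(J(-18)) + d = 2*1**2 + 283240 = 2*1 + 283240 = 2 + 283240 = 283242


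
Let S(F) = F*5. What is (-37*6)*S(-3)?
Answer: 3330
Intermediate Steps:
S(F) = 5*F
(-37*6)*S(-3) = (-37*6)*(5*(-3)) = -222*(-15) = 3330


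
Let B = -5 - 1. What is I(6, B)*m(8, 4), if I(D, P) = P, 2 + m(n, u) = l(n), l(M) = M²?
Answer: -372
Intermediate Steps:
m(n, u) = -2 + n²
B = -6
I(6, B)*m(8, 4) = -6*(-2 + 8²) = -6*(-2 + 64) = -6*62 = -372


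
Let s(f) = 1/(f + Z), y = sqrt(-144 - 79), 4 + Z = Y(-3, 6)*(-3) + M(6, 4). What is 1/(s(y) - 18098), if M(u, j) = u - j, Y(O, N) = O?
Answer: (-sqrt(223) + 7*I)/(-126685*I + 18098*sqrt(223)) ≈ -5.5255e-5 + 1.6763e-10*I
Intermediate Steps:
Z = 7 (Z = -4 + (-3*(-3) + (6 - 1*4)) = -4 + (9 + (6 - 4)) = -4 + (9 + 2) = -4 + 11 = 7)
y = I*sqrt(223) (y = sqrt(-223) = I*sqrt(223) ≈ 14.933*I)
s(f) = 1/(7 + f) (s(f) = 1/(f + 7) = 1/(7 + f))
1/(s(y) - 18098) = 1/(1/(7 + I*sqrt(223)) - 18098) = 1/(-18098 + 1/(7 + I*sqrt(223)))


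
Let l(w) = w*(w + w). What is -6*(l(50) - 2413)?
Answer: -15522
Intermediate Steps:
l(w) = 2*w² (l(w) = w*(2*w) = 2*w²)
-6*(l(50) - 2413) = -6*(2*50² - 2413) = -6*(2*2500 - 2413) = -6*(5000 - 2413) = -6*2587 = -15522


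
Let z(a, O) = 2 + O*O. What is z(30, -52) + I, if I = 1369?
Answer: 4075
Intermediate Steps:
z(a, O) = 2 + O²
z(30, -52) + I = (2 + (-52)²) + 1369 = (2 + 2704) + 1369 = 2706 + 1369 = 4075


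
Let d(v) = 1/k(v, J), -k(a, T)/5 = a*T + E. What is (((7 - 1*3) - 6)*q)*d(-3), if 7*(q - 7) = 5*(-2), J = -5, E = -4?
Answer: 78/385 ≈ 0.20260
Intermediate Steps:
k(a, T) = 20 - 5*T*a (k(a, T) = -5*(a*T - 4) = -5*(T*a - 4) = -5*(-4 + T*a) = 20 - 5*T*a)
q = 39/7 (q = 7 + (5*(-2))/7 = 7 + (1/7)*(-10) = 7 - 10/7 = 39/7 ≈ 5.5714)
d(v) = 1/(20 + 25*v) (d(v) = 1/(20 - 5*(-5)*v) = 1/(20 + 25*v))
(((7 - 1*3) - 6)*q)*d(-3) = (((7 - 1*3) - 6)*(39/7))*(1/(5*(4 + 5*(-3)))) = (((7 - 3) - 6)*(39/7))*(1/(5*(4 - 15))) = ((4 - 6)*(39/7))*((1/5)/(-11)) = (-2*39/7)*((1/5)*(-1/11)) = -78/7*(-1/55) = 78/385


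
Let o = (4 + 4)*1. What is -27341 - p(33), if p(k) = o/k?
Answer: -902261/33 ≈ -27341.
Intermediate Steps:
o = 8 (o = 8*1 = 8)
p(k) = 8/k
-27341 - p(33) = -27341 - 8/33 = -902261/33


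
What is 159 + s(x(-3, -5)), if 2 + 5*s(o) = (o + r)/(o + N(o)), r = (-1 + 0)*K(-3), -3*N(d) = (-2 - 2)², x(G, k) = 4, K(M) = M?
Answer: 3151/20 ≈ 157.55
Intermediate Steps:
N(d) = -16/3 (N(d) = -(-2 - 2)²/3 = -⅓*(-4)² = -⅓*16 = -16/3)
r = 3 (r = (-1 + 0)*(-3) = -1*(-3) = 3)
s(o) = -⅖ + (3 + o)/(5*(-16/3 + o)) (s(o) = -⅖ + ((o + 3)/(o - 16/3))/5 = -⅖ + ((3 + o)/(-16/3 + o))/5 = -⅖ + (3 + o)/(5*(-16/3 + o)))
159 + s(x(-3, -5)) = 159 + (41 - 3*4)/(5*(-16 + 3*4)) = 159 + (41 - 12)/(5*(-16 + 12)) = 159 + (⅕)*29/(-4) = 159 + (⅕)*(-¼)*29 = 159 - 29/20 = 3151/20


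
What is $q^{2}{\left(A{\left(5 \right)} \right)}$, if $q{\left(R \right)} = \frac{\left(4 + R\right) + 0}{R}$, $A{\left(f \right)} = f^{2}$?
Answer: $\frac{841}{625} \approx 1.3456$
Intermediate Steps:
$q{\left(R \right)} = \frac{4 + R}{R}$
$q^{2}{\left(A{\left(5 \right)} \right)} = \left(\frac{4 + 5^{2}}{5^{2}}\right)^{2} = \left(\frac{4 + 25}{25}\right)^{2} = \left(\frac{1}{25} \cdot 29\right)^{2} = \left(\frac{29}{25}\right)^{2} = \frac{841}{625}$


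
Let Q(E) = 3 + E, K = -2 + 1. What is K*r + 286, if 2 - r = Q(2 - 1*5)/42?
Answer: 284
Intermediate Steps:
K = -1
r = 2 (r = 2 - (3 + (2 - 1*5))/42 = 2 - (3 + (2 - 5))/42 = 2 - (3 - 3)/42 = 2 - 0/42 = 2 - 1*0 = 2 + 0 = 2)
K*r + 286 = -1*2 + 286 = -2 + 286 = 284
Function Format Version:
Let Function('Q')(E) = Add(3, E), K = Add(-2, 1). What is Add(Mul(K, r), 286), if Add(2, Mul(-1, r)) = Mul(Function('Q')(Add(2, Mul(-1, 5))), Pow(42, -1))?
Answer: 284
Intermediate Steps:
K = -1
r = 2 (r = Add(2, Mul(-1, Mul(Add(3, Add(2, Mul(-1, 5))), Pow(42, -1)))) = Add(2, Mul(-1, Mul(Add(3, Add(2, -5)), Rational(1, 42)))) = Add(2, Mul(-1, Mul(Add(3, -3), Rational(1, 42)))) = Add(2, Mul(-1, Mul(0, Rational(1, 42)))) = Add(2, Mul(-1, 0)) = Add(2, 0) = 2)
Add(Mul(K, r), 286) = Add(Mul(-1, 2), 286) = Add(-2, 286) = 284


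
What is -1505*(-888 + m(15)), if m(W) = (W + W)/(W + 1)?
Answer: 10668945/8 ≈ 1.3336e+6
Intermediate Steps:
m(W) = 2*W/(1 + W) (m(W) = (2*W)/(1 + W) = 2*W/(1 + W))
-1505*(-888 + m(15)) = -1505*(-888 + 2*15/(1 + 15)) = -1505*(-888 + 2*15/16) = -1505*(-888 + 2*15*(1/16)) = -1505*(-888 + 15/8) = -1505*(-7089/8) = 10668945/8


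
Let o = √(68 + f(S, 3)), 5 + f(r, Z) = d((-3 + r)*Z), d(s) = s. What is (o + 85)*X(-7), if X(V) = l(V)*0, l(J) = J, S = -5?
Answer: 0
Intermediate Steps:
f(r, Z) = -5 + Z*(-3 + r) (f(r, Z) = -5 + (-3 + r)*Z = -5 + Z*(-3 + r))
X(V) = 0 (X(V) = V*0 = 0)
o = √39 (o = √(68 + (-5 + 3*(-3 - 5))) = √(68 + (-5 + 3*(-8))) = √(68 + (-5 - 24)) = √(68 - 29) = √39 ≈ 6.2450)
(o + 85)*X(-7) = (√39 + 85)*0 = (85 + √39)*0 = 0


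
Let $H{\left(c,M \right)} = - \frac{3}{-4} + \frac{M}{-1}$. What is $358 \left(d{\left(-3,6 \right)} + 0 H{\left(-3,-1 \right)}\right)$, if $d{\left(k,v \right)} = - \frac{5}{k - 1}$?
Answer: $\frac{895}{2} \approx 447.5$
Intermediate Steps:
$H{\left(c,M \right)} = \frac{3}{4} - M$ ($H{\left(c,M \right)} = \left(-3\right) \left(- \frac{1}{4}\right) + M \left(-1\right) = \frac{3}{4} - M$)
$d{\left(k,v \right)} = - \frac{5}{-1 + k}$ ($d{\left(k,v \right)} = - \frac{5}{k - 1} = - \frac{5}{-1 + k}$)
$358 \left(d{\left(-3,6 \right)} + 0 H{\left(-3,-1 \right)}\right) = 358 \left(- \frac{5}{-1 - 3} + 0 \left(\frac{3}{4} - -1\right)\right) = 358 \left(- \frac{5}{-4} + 0 \left(\frac{3}{4} + 1\right)\right) = 358 \left(\left(-5\right) \left(- \frac{1}{4}\right) + 0 \cdot \frac{7}{4}\right) = 358 \left(\frac{5}{4} + 0\right) = 358 \cdot \frac{5}{4} = \frac{895}{2}$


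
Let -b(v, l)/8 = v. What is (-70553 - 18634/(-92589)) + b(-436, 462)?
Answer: -887066093/13227 ≈ -67065.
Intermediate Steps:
b(v, l) = -8*v
(-70553 - 18634/(-92589)) + b(-436, 462) = (-70553 - 18634/(-92589)) - 8*(-436) = (-70553 - 18634*(-1/92589)) + 3488 = (-70553 + 2662/13227) + 3488 = -933201869/13227 + 3488 = -887066093/13227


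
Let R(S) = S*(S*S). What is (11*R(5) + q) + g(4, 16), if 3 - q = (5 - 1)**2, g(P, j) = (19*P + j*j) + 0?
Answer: 1694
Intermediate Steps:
g(P, j) = j**2 + 19*P (g(P, j) = (19*P + j**2) + 0 = (j**2 + 19*P) + 0 = j**2 + 19*P)
R(S) = S**3 (R(S) = S*S**2 = S**3)
q = -13 (q = 3 - (5 - 1)**2 = 3 - 1*4**2 = 3 - 1*16 = 3 - 16 = -13)
(11*R(5) + q) + g(4, 16) = (11*5**3 - 13) + (16**2 + 19*4) = (11*125 - 13) + (256 + 76) = (1375 - 13) + 332 = 1362 + 332 = 1694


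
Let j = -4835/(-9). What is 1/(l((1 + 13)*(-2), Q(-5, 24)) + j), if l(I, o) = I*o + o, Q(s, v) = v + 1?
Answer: -9/1240 ≈ -0.0072581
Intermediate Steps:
Q(s, v) = 1 + v
l(I, o) = o + I*o
j = 4835/9 (j = -⅑*(-4835) = 4835/9 ≈ 537.22)
1/(l((1 + 13)*(-2), Q(-5, 24)) + j) = 1/((1 + 24)*(1 + (1 + 13)*(-2)) + 4835/9) = 1/(25*(1 + 14*(-2)) + 4835/9) = 1/(25*(1 - 28) + 4835/9) = 1/(25*(-27) + 4835/9) = 1/(-675 + 4835/9) = 1/(-1240/9) = -9/1240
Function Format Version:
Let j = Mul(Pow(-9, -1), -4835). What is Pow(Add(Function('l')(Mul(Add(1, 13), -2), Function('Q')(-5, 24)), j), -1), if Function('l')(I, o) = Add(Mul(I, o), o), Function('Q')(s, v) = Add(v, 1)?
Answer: Rational(-9, 1240) ≈ -0.0072581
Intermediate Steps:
Function('Q')(s, v) = Add(1, v)
Function('l')(I, o) = Add(o, Mul(I, o))
j = Rational(4835, 9) (j = Mul(Rational(-1, 9), -4835) = Rational(4835, 9) ≈ 537.22)
Pow(Add(Function('l')(Mul(Add(1, 13), -2), Function('Q')(-5, 24)), j), -1) = Pow(Add(Mul(Add(1, 24), Add(1, Mul(Add(1, 13), -2))), Rational(4835, 9)), -1) = Pow(Add(Mul(25, Add(1, Mul(14, -2))), Rational(4835, 9)), -1) = Pow(Add(Mul(25, Add(1, -28)), Rational(4835, 9)), -1) = Pow(Add(Mul(25, -27), Rational(4835, 9)), -1) = Pow(Add(-675, Rational(4835, 9)), -1) = Pow(Rational(-1240, 9), -1) = Rational(-9, 1240)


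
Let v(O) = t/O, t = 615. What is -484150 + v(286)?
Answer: -138466285/286 ≈ -4.8415e+5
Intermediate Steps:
v(O) = 615/O
-484150 + v(286) = -484150 + 615/286 = -138466285/286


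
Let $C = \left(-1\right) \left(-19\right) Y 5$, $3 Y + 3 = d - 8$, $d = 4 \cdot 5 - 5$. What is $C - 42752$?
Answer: $- \frac{127876}{3} \approx -42625.0$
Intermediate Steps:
$d = 15$ ($d = 20 - 5 = 15$)
$Y = \frac{4}{3}$ ($Y = -1 + \frac{15 - 8}{3} = -1 + \frac{1}{3} \cdot 7 = -1 + \frac{7}{3} = \frac{4}{3} \approx 1.3333$)
$C = \frac{380}{3}$ ($C = \left(-1\right) \left(-19\right) \frac{4}{3} \cdot 5 = 19 \cdot \frac{4}{3} \cdot 5 = \frac{76}{3} \cdot 5 = \frac{380}{3} \approx 126.67$)
$C - 42752 = \frac{380}{3} - 42752 = - \frac{127876}{3}$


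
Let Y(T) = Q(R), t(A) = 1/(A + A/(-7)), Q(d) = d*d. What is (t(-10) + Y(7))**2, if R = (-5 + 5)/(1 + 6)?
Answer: 49/3600 ≈ 0.013611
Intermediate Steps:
R = 0 (R = 0/7 = 0*(1/7) = 0)
Q(d) = d**2
t(A) = 7/(6*A) (t(A) = 1/(A + A*(-1/7)) = 1/(A - A/7) = 1/(6*A/7) = 7/(6*A))
Y(T) = 0 (Y(T) = 0**2 = 0)
(t(-10) + Y(7))**2 = ((7/6)/(-10) + 0)**2 = ((7/6)*(-1/10) + 0)**2 = (-7/60 + 0)**2 = (-7/60)**2 = 49/3600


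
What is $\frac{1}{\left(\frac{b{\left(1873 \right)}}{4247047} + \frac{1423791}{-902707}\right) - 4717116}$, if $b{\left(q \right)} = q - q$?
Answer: $- \frac{902707}{4258175056803} \approx -2.1199 \cdot 10^{-7}$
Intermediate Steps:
$b{\left(q \right)} = 0$
$\frac{1}{\left(\frac{b{\left(1873 \right)}}{4247047} + \frac{1423791}{-902707}\right) - 4717116} = \frac{1}{\left(\frac{0}{4247047} + \frac{1423791}{-902707}\right) - 4717116} = \frac{1}{\left(0 \cdot \frac{1}{4247047} + 1423791 \left(- \frac{1}{902707}\right)\right) - 4717116} = \frac{1}{\left(0 - \frac{1423791}{902707}\right) - 4717116} = \frac{1}{- \frac{1423791}{902707} - 4717116} = \frac{1}{- \frac{4258175056803}{902707}} = - \frac{902707}{4258175056803}$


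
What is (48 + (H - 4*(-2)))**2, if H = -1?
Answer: 3025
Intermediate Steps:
(48 + (H - 4*(-2)))**2 = (48 + (-1 - 4*(-2)))**2 = (48 + (-1 + 8))**2 = (48 + 7)**2 = 55**2 = 3025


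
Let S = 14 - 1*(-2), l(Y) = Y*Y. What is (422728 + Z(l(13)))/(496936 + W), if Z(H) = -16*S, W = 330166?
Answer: 211236/413551 ≈ 0.51079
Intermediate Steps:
l(Y) = Y²
S = 16 (S = 14 + 2 = 16)
Z(H) = -256 (Z(H) = -16*16 = -256)
(422728 + Z(l(13)))/(496936 + W) = (422728 - 256)/(496936 + 330166) = 422472/827102 = 422472*(1/827102) = 211236/413551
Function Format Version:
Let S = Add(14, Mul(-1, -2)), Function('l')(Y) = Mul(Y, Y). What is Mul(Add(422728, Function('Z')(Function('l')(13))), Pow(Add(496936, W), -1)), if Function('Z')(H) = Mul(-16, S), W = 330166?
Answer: Rational(211236, 413551) ≈ 0.51079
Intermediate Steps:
Function('l')(Y) = Pow(Y, 2)
S = 16 (S = Add(14, 2) = 16)
Function('Z')(H) = -256 (Function('Z')(H) = Mul(-16, 16) = -256)
Mul(Add(422728, Function('Z')(Function('l')(13))), Pow(Add(496936, W), -1)) = Mul(Add(422728, -256), Pow(Add(496936, 330166), -1)) = Mul(422472, Pow(827102, -1)) = Mul(422472, Rational(1, 827102)) = Rational(211236, 413551)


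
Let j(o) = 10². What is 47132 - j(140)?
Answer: 47032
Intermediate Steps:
j(o) = 100
47132 - j(140) = 47132 - 1*100 = 47132 - 100 = 47032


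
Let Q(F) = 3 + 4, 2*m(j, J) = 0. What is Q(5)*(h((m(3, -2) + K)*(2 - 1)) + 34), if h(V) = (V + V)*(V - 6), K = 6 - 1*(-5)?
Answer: 1008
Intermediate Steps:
m(j, J) = 0 (m(j, J) = (½)*0 = 0)
Q(F) = 7
K = 11 (K = 6 + 5 = 11)
h(V) = 2*V*(-6 + V) (h(V) = (2*V)*(-6 + V) = 2*V*(-6 + V))
Q(5)*(h((m(3, -2) + K)*(2 - 1)) + 34) = 7*(2*((0 + 11)*(2 - 1))*(-6 + (0 + 11)*(2 - 1)) + 34) = 7*(2*(11*1)*(-6 + 11*1) + 34) = 7*(2*11*(-6 + 11) + 34) = 7*(2*11*5 + 34) = 7*(110 + 34) = 7*144 = 1008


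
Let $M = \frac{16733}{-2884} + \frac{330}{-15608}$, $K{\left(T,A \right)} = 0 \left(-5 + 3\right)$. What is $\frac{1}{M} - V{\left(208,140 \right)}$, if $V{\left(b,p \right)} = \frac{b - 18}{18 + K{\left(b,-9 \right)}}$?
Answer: $- \frac{790829929}{73721358} \approx -10.727$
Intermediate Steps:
$K{\left(T,A \right)} = 0$ ($K{\left(T,A \right)} = 0 \left(-2\right) = 0$)
$V{\left(b,p \right)} = -1 + \frac{b}{18}$ ($V{\left(b,p \right)} = \frac{b - 18}{18 + 0} = \frac{-18 + b}{18} = \left(-18 + b\right) \frac{1}{18} = -1 + \frac{b}{18}$)
$M = - \frac{8191262}{1406671}$ ($M = 16733 \left(- \frac{1}{2884}\right) + 330 \left(- \frac{1}{15608}\right) = - \frac{16733}{2884} - \frac{165}{7804} = - \frac{8191262}{1406671} \approx -5.8232$)
$\frac{1}{M} - V{\left(208,140 \right)} = \frac{1}{- \frac{8191262}{1406671}} - \left(-1 + \frac{1}{18} \cdot 208\right) = - \frac{1406671}{8191262} - \left(-1 + \frac{104}{9}\right) = - \frac{1406671}{8191262} - \frac{95}{9} = - \frac{790829929}{73721358}$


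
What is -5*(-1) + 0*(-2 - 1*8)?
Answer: 5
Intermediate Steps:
-5*(-1) + 0*(-2 - 1*8) = 5 + 0*(-2 - 8) = 5 + 0*(-10) = 5 + 0 = 5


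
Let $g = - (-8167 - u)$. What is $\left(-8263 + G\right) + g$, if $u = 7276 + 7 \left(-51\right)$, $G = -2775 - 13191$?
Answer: $-9143$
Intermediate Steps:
$G = -15966$ ($G = -2775 - 13191 = -15966$)
$u = 6919$ ($u = 7276 - 357 = 6919$)
$g = 15086$ ($g = - (-8167 - 6919) = \left(-1\right) \left(-15086\right) = 15086$)
$\left(-8263 + G\right) + g = \left(-8263 - 15966\right) + 15086 = -24229 + 15086 = -9143$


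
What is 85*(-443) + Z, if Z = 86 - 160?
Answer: -37729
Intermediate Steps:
Z = -74
85*(-443) + Z = 85*(-443) - 74 = -37655 - 74 = -37729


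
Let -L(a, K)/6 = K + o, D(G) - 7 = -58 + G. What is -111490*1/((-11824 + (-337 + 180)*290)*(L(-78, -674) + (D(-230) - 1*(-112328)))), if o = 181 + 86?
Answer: 55745/3283201053 ≈ 1.6979e-5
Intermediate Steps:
D(G) = -51 + G (D(G) = 7 + (-58 + G) = -51 + G)
o = 267
L(a, K) = -1602 - 6*K (L(a, K) = -6*(K + 267) = -6*(267 + K) = -1602 - 6*K)
-111490*1/((-11824 + (-337 + 180)*290)*(L(-78, -674) + (D(-230) - 1*(-112328)))) = -111490*1/((-11824 + (-337 + 180)*290)*((-1602 - 6*(-674)) + ((-51 - 230) - 1*(-112328)))) = -111490*1/((-11824 - 157*290)*((-1602 + 4044) + (-281 + 112328))) = -111490*1/((-11824 - 45530)*(2442 + 112047)) = -111490/(114489*(-57354)) = -111490/(-6566402106) = -111490*(-1/6566402106) = 55745/3283201053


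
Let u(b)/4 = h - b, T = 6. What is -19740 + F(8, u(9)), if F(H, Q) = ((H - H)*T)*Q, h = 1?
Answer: -19740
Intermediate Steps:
u(b) = 4 - 4*b (u(b) = 4*(1 - b) = 4 - 4*b)
F(H, Q) = 0 (F(H, Q) = ((H - H)*6)*Q = (0*6)*Q = 0*Q = 0)
-19740 + F(8, u(9)) = -19740 + 0 = -19740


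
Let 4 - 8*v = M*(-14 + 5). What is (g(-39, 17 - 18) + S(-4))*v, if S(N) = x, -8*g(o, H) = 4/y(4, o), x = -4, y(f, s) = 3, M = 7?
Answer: -1675/48 ≈ -34.896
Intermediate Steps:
g(o, H) = -1/6 (g(o, H) = -1/(2*3) = -1/8*4/3 = -1/6)
S(N) = -4
v = 67/8 (v = 1/2 - 7*(-14 + 5)/8 = 1/2 - 7*(-9)/8 = 1/2 - 1/8*(-63) = 1/2 + 63/8 = 67/8 ≈ 8.3750)
(g(-39, 17 - 18) + S(-4))*v = (-1/6 - 4)*(67/8) = -25/6*67/8 = -1675/48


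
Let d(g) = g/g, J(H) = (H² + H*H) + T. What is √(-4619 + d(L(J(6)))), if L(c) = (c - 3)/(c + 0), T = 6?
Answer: I*√4618 ≈ 67.956*I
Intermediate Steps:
J(H) = 6 + 2*H² (J(H) = (H² + H*H) + 6 = (H² + H²) + 6 = 2*H² + 6 = 6 + 2*H²)
L(c) = (-3 + c)/c
d(g) = 1
√(-4619 + d(L(J(6)))) = √(-4619 + 1) = √(-4618) = I*√4618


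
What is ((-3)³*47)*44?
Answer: -55836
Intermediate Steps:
((-3)³*47)*44 = -27*47*44 = -1269*44 = -55836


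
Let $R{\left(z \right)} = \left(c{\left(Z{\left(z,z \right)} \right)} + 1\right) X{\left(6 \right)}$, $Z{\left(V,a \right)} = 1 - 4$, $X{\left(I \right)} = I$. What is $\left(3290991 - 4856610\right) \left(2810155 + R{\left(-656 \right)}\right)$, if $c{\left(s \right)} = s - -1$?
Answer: $-4399622667231$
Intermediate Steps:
$Z{\left(V,a \right)} = -3$ ($Z{\left(V,a \right)} = 1 - 4 = -3$)
$c{\left(s \right)} = 1 + s$ ($c{\left(s \right)} = s + 1 = 1 + s$)
$R{\left(z \right)} = -6$ ($R{\left(z \right)} = \left(\left(1 - 3\right) + 1\right) 6 = \left(-2 + 1\right) 6 = \left(-1\right) 6 = -6$)
$\left(3290991 - 4856610\right) \left(2810155 + R{\left(-656 \right)}\right) = \left(3290991 - 4856610\right) \left(2810155 - 6\right) = \left(-1565619\right) 2810149 = -4399622667231$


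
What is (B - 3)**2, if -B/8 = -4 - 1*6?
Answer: 5929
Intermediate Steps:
B = 80 (B = -8*(-4 - 1*6) = -8*(-4 - 6) = -8*(-10) = 80)
(B - 3)**2 = (80 - 3)**2 = 77**2 = 5929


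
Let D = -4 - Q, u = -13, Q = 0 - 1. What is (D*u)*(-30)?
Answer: -1170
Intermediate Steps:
Q = -1
D = -3 (D = -4 - 1*(-1) = -4 + 1 = -3)
(D*u)*(-30) = -3*(-13)*(-30) = 39*(-30) = -1170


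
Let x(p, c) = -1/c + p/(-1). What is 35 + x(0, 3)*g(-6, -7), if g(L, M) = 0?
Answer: 35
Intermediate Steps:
x(p, c) = -p - 1/c (x(p, c) = -1/c + p*(-1) = -1/c - p = -p - 1/c)
35 + x(0, 3)*g(-6, -7) = 35 + (-1*0 - 1/3)*0 = 35 + (0 - 1*⅓)*0 = 35 + (0 - ⅓)*0 = 35 - ⅓*0 = 35 + 0 = 35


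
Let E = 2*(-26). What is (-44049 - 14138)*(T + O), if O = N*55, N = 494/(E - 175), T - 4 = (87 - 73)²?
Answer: -1060749010/227 ≈ -4.6729e+6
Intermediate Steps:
E = -52
T = 200 (T = 4 + (87 - 73)² = 4 + 14² = 4 + 196 = 200)
N = -494/227 (N = 494/(-52 - 175) = 494/(-227) = 494*(-1/227) = -494/227 ≈ -2.1762)
O = -27170/227 (O = -494/227*55 = -27170/227 ≈ -119.69)
(-44049 - 14138)*(T + O) = (-44049 - 14138)*(200 - 27170/227) = -58187*18230/227 = -1060749010/227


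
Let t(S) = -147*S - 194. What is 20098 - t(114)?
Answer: 37050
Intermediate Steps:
t(S) = -194 - 147*S
20098 - t(114) = 20098 - (-194 - 147*114) = 20098 - (-194 - 16758) = 20098 - 1*(-16952) = 20098 + 16952 = 37050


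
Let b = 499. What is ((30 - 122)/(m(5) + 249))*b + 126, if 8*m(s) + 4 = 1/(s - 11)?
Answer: -700782/11927 ≈ -58.756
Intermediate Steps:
m(s) = -1/2 + 1/(8*(-11 + s)) (m(s) = -1/2 + 1/(8*(s - 11)) = -1/2 + 1/(8*(-11 + s)))
((30 - 122)/(m(5) + 249))*b + 126 = ((30 - 122)/((45 - 4*5)/(8*(-11 + 5)) + 249))*499 + 126 = -92/((1/8)*(45 - 20)/(-6) + 249)*499 + 126 = -92/((1/8)*(-1/6)*25 + 249)*499 + 126 = -92/(-25/48 + 249)*499 + 126 = -92/11927/48*499 + 126 = -92*48/11927*499 + 126 = -4416/11927*499 + 126 = -2203584/11927 + 126 = -700782/11927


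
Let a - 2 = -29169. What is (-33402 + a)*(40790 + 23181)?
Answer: -4002601499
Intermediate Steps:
a = -29167 (a = 2 - 29169 = -29167)
(-33402 + a)*(40790 + 23181) = (-33402 - 29167)*(40790 + 23181) = -62569*63971 = -4002601499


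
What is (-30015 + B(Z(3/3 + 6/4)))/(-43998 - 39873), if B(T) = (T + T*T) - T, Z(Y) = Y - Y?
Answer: 3335/9319 ≈ 0.35787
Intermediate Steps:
Z(Y) = 0
B(T) = T² (B(T) = (T + T²) - T = T²)
(-30015 + B(Z(3/3 + 6/4)))/(-43998 - 39873) = (-30015 + 0²)/(-43998 - 39873) = (-30015 + 0)/(-83871) = -30015*(-1/83871) = 3335/9319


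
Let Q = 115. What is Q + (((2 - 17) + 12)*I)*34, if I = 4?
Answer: -293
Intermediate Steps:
Q + (((2 - 17) + 12)*I)*34 = 115 + (((2 - 17) + 12)*4)*34 = 115 + ((-15 + 12)*4)*34 = 115 - 3*4*34 = 115 - 12*34 = 115 - 408 = -293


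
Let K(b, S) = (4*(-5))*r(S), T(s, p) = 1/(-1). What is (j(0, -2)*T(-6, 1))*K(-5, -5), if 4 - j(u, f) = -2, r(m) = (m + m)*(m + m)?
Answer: 12000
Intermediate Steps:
r(m) = 4*m² (r(m) = (2*m)*(2*m) = 4*m²)
T(s, p) = -1
j(u, f) = 6 (j(u, f) = 4 - 1*(-2) = 4 + 2 = 6)
K(b, S) = -80*S² (K(b, S) = (4*(-5))*(4*S²) = -80*S²)
(j(0, -2)*T(-6, 1))*K(-5, -5) = (6*(-1))*(-80*(-5)²) = -(-480)*25 = -6*(-2000) = 12000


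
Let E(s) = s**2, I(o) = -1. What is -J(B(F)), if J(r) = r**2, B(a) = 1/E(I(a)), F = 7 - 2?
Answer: -1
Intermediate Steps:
F = 5
B(a) = 1 (B(a) = 1/((-1)**2) = 1/1 = 1)
-J(B(F)) = -1*1**2 = -1*1 = -1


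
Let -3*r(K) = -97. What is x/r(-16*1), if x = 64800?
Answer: 194400/97 ≈ 2004.1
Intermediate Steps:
r(K) = 97/3 (r(K) = -1/3*(-97) = 97/3)
x/r(-16*1) = 64800/(97/3) = 64800*(3/97) = 194400/97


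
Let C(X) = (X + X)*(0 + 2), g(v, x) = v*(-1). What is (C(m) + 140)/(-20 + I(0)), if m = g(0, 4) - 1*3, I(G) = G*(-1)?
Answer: -32/5 ≈ -6.4000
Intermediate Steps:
g(v, x) = -v
I(G) = -G
m = -3 (m = -1*0 - 1*3 = 0 - 3 = -3)
C(X) = 4*X (C(X) = (2*X)*2 = 4*X)
(C(m) + 140)/(-20 + I(0)) = (4*(-3) + 140)/(-20 - 1*0) = (-12 + 140)/(-20 + 0) = 128/(-20) = -1/20*128 = -32/5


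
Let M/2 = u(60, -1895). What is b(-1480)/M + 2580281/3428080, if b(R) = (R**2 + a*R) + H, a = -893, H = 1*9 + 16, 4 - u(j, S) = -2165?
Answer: 6025416522089/7435505520 ≈ 810.36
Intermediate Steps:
u(j, S) = 2169 (u(j, S) = 4 - 1*(-2165) = 4 + 2165 = 2169)
H = 25 (H = 9 + 16 = 25)
M = 4338 (M = 2*2169 = 4338)
b(R) = 25 + R**2 - 893*R (b(R) = (R**2 - 893*R) + 25 = 25 + R**2 - 893*R)
b(-1480)/M + 2580281/3428080 = (25 + (-1480)**2 - 893*(-1480))/4338 + 2580281/3428080 = (25 + 2190400 + 1321640)*(1/4338) + 2580281*(1/3428080) = 3512065*(1/4338) + 2580281/3428080 = 3512065/4338 + 2580281/3428080 = 6025416522089/7435505520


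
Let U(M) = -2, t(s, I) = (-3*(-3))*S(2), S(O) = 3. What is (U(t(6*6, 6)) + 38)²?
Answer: 1296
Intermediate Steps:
t(s, I) = 27 (t(s, I) = -3*(-3)*3 = 9*3 = 27)
(U(t(6*6, 6)) + 38)² = (-2 + 38)² = 36² = 1296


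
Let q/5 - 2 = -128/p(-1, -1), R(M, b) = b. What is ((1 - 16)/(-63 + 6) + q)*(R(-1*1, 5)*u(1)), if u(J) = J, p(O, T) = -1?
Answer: 61775/19 ≈ 3251.3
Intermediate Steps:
q = 650 (q = 10 + 5*(-128/(-1)) = 10 + 5*(-128*(-1)) = 10 + 5*128 = 10 + 640 = 650)
((1 - 16)/(-63 + 6) + q)*(R(-1*1, 5)*u(1)) = ((1 - 16)/(-63 + 6) + 650)*(5*1) = (-15/(-57) + 650)*5 = (-15*(-1/57) + 650)*5 = (5/19 + 650)*5 = (12355/19)*5 = 61775/19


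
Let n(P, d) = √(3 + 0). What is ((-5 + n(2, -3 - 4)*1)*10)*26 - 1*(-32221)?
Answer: 30921 + 260*√3 ≈ 31371.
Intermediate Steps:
n(P, d) = √3
((-5 + n(2, -3 - 4)*1)*10)*26 - 1*(-32221) = ((-5 + √3*1)*10)*26 - 1*(-32221) = ((-5 + √3)*10)*26 + 32221 = (-50 + 10*√3)*26 + 32221 = (-1300 + 260*√3) + 32221 = 30921 + 260*√3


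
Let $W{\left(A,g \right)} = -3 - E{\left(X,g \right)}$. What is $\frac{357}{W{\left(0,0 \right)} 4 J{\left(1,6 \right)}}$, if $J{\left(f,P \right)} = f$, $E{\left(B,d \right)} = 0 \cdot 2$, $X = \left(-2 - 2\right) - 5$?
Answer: $- \frac{119}{4} \approx -29.75$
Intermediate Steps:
$X = -9$ ($X = -4 - 5 = -9$)
$E{\left(B,d \right)} = 0$
$W{\left(A,g \right)} = -3$ ($W{\left(A,g \right)} = -3 - 0 = -3 + 0 = -3$)
$\frac{357}{W{\left(0,0 \right)} 4 J{\left(1,6 \right)}} = \frac{357}{\left(-3\right) 4 \cdot 1} = \frac{357}{\left(-12\right) 1} = \frac{357}{-12} = 357 \left(- \frac{1}{12}\right) = - \frac{119}{4}$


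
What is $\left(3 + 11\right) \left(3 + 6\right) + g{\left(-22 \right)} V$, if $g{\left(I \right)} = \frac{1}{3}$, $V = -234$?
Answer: $48$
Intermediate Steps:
$g{\left(I \right)} = \frac{1}{3}$
$\left(3 + 11\right) \left(3 + 6\right) + g{\left(-22 \right)} V = \left(3 + 11\right) \left(3 + 6\right) + \frac{1}{3} \left(-234\right) = 14 \cdot 9 - 78 = 126 - 78 = 48$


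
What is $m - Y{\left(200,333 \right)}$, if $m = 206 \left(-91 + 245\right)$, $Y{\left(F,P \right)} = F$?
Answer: $31524$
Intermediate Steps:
$m = 31724$ ($m = 206 \cdot 154 = 31724$)
$m - Y{\left(200,333 \right)} = 31724 - 200 = 31524$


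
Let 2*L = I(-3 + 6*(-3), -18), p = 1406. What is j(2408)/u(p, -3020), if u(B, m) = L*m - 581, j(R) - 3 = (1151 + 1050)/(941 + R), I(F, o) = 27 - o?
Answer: -12248/229510319 ≈ -5.3366e-5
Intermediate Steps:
L = 45/2 (L = (27 - 1*(-18))/2 = (27 + 18)/2 = (½)*45 = 45/2 ≈ 22.500)
j(R) = 3 + 2201/(941 + R) (j(R) = 3 + (1151 + 1050)/(941 + R) = 3 + 2201/(941 + R))
u(B, m) = -581 + 45*m/2 (u(B, m) = 45*m/2 - 581 = -581 + 45*m/2)
j(2408)/u(p, -3020) = ((5024 + 3*2408)/(941 + 2408))/(-581 + (45/2)*(-3020)) = ((5024 + 7224)/3349)/(-581 - 67950) = ((1/3349)*12248)/(-68531) = (12248/3349)*(-1/68531) = -12248/229510319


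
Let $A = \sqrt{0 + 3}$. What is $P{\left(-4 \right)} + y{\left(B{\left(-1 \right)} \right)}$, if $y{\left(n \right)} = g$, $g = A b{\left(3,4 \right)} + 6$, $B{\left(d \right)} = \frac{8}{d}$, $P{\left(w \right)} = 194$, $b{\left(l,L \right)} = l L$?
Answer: $200 + 12 \sqrt{3} \approx 220.78$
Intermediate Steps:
$b{\left(l,L \right)} = L l$
$A = \sqrt{3} \approx 1.732$
$g = 6 + 12 \sqrt{3}$ ($g = \sqrt{3} \cdot 4 \cdot 3 + 6 = \sqrt{3} \cdot 12 + 6 = 12 \sqrt{3} + 6 = 6 + 12 \sqrt{3} \approx 26.785$)
$y{\left(n \right)} = 6 + 12 \sqrt{3}$
$P{\left(-4 \right)} + y{\left(B{\left(-1 \right)} \right)} = 194 + \left(6 + 12 \sqrt{3}\right) = 200 + 12 \sqrt{3}$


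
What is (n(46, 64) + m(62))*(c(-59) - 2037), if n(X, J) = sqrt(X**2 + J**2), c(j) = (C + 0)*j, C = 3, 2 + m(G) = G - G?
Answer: 4428 - 4428*sqrt(1553) ≈ -1.7007e+5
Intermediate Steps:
m(G) = -2 (m(G) = -2 + (G - G) = -2 + 0 = -2)
c(j) = 3*j (c(j) = (3 + 0)*j = 3*j)
n(X, J) = sqrt(J**2 + X**2)
(n(46, 64) + m(62))*(c(-59) - 2037) = (sqrt(64**2 + 46**2) - 2)*(3*(-59) - 2037) = (sqrt(4096 + 2116) - 2)*(-177 - 2037) = (sqrt(6212) - 2)*(-2214) = (2*sqrt(1553) - 2)*(-2214) = (-2 + 2*sqrt(1553))*(-2214) = 4428 - 4428*sqrt(1553)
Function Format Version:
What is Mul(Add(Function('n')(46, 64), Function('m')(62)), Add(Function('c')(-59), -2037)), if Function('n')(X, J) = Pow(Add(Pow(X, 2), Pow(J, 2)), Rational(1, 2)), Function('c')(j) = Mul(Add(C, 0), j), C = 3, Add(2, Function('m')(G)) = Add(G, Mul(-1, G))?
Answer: Add(4428, Mul(-4428, Pow(1553, Rational(1, 2)))) ≈ -1.7007e+5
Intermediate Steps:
Function('m')(G) = -2 (Function('m')(G) = Add(-2, Add(G, Mul(-1, G))) = Add(-2, 0) = -2)
Function('c')(j) = Mul(3, j) (Function('c')(j) = Mul(Add(3, 0), j) = Mul(3, j))
Function('n')(X, J) = Pow(Add(Pow(J, 2), Pow(X, 2)), Rational(1, 2))
Mul(Add(Function('n')(46, 64), Function('m')(62)), Add(Function('c')(-59), -2037)) = Mul(Add(Pow(Add(Pow(64, 2), Pow(46, 2)), Rational(1, 2)), -2), Add(Mul(3, -59), -2037)) = Mul(Add(Pow(Add(4096, 2116), Rational(1, 2)), -2), Add(-177, -2037)) = Mul(Add(Pow(6212, Rational(1, 2)), -2), -2214) = Mul(Add(Mul(2, Pow(1553, Rational(1, 2))), -2), -2214) = Mul(Add(-2, Mul(2, Pow(1553, Rational(1, 2)))), -2214) = Add(4428, Mul(-4428, Pow(1553, Rational(1, 2))))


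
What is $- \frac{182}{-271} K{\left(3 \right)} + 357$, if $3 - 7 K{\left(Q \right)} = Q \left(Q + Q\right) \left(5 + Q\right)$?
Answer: $\frac{93081}{271} \approx 343.47$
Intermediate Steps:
$K{\left(Q \right)} = \frac{3}{7} - \frac{2 Q^{2} \left(5 + Q\right)}{7}$ ($K{\left(Q \right)} = \frac{3}{7} - \frac{Q \left(Q + Q\right) \left(5 + Q\right)}{7} = \frac{3}{7} - \frac{Q 2 Q \left(5 + Q\right)}{7} = \frac{3}{7} - \frac{2 Q^{2} \left(5 + Q\right)}{7}$)
$- \frac{182}{-271} K{\left(3 \right)} + 357 = - \frac{182}{-271} \left(\frac{3}{7} - \frac{10 \cdot 3^{2}}{7} - \frac{2 \cdot 3^{3}}{7}\right) + 357 = \left(-182\right) \left(- \frac{1}{271}\right) \left(\frac{3}{7} - \frac{90}{7} - \frac{54}{7}\right) + 357 = \frac{182 \left(\frac{3}{7} - \frac{90}{7} - \frac{54}{7}\right)}{271} + 357 = \frac{182}{271} \left(- \frac{141}{7}\right) + 357 = - \frac{3666}{271} + 357 = \frac{93081}{271}$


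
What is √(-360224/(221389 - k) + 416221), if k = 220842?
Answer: √124340026661/547 ≈ 644.64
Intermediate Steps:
√(-360224/(221389 - k) + 416221) = √(-360224/(221389 - 1*220842) + 416221) = √(-360224/(221389 - 220842) + 416221) = √(-360224/547 + 416221) = √(227312663/547) = √124340026661/547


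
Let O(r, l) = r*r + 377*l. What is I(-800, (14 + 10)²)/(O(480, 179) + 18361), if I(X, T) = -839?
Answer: -839/316244 ≈ -0.0026530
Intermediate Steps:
O(r, l) = r² + 377*l
I(-800, (14 + 10)²)/(O(480, 179) + 18361) = -839/((480² + 377*179) + 18361) = -839/((230400 + 67483) + 18361) = -839/(297883 + 18361) = -839/316244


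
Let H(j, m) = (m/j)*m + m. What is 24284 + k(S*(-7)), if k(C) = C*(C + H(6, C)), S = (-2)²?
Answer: 66580/3 ≈ 22193.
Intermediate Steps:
S = 4
H(j, m) = m + m²/j (H(j, m) = m²/j + m = m + m²/j)
k(C) = C*(C + C*(6 + C)/6)
24284 + k(S*(-7)) = 24284 + (4*(-7))²*(12 + 4*(-7))/6 = 24284 + (⅙)*(-28)²*(12 - 28) = 24284 + (⅙)*784*(-16) = 24284 - 6272/3 = 66580/3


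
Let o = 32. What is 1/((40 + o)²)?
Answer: 1/5184 ≈ 0.00019290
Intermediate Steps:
1/((40 + o)²) = 1/((40 + 32)²) = 1/(72²) = 1/5184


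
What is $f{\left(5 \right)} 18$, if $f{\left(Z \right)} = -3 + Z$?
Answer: $36$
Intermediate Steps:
$f{\left(5 \right)} 18 = \left(-3 + 5\right) 18 = 2 \cdot 18 = 36$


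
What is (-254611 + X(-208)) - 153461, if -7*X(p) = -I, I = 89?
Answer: -2856415/7 ≈ -4.0806e+5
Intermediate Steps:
X(p) = 89/7 (X(p) = -(-1)*89/7 = -⅐*(-89) = 89/7)
(-254611 + X(-208)) - 153461 = (-254611 + 89/7) - 153461 = -1782188/7 - 153461 = -2856415/7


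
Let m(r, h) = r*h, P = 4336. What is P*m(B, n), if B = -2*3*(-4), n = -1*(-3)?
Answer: 312192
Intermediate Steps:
n = 3
B = 24 (B = -6*(-4) = 24)
m(r, h) = h*r
P*m(B, n) = 4336*(3*24) = 4336*72 = 312192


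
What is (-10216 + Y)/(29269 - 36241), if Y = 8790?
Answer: 713/3486 ≈ 0.20453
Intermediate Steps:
(-10216 + Y)/(29269 - 36241) = (-10216 + 8790)/(29269 - 36241) = -1426/(-6972) = -1426*(-1/6972) = 713/3486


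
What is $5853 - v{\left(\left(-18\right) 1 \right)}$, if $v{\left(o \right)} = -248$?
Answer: $6101$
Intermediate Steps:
$5853 - v{\left(\left(-18\right) 1 \right)} = 5853 - -248 = 5853 + 248 = 6101$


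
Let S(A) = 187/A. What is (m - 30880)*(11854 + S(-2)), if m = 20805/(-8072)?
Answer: -5863412844965/16144 ≈ -3.6319e+8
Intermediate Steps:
m = -20805/8072 (m = 20805*(-1/8072) = -20805/8072 ≈ -2.5774)
(m - 30880)*(11854 + S(-2)) = (-20805/8072 - 30880)*(11854 + 187/(-2)) = -249284165*(11854 + 187*(-½))/8072 = -249284165*(11854 - 187/2)/8072 = -249284165/8072*23521/2 = -5863412844965/16144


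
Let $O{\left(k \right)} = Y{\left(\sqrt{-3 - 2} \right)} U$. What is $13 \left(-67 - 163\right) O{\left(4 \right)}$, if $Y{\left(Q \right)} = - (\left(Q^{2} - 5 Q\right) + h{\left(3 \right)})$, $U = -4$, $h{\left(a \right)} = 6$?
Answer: $-11960 + 59800 i \sqrt{5} \approx -11960.0 + 1.3372 \cdot 10^{5} i$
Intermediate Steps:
$Y{\left(Q \right)} = -6 - Q^{2} + 5 Q$ ($Y{\left(Q \right)} = - (\left(Q^{2} - 5 Q\right) + 6) = - (6 + Q^{2} - 5 Q) = -6 - Q^{2} + 5 Q$)
$O{\left(k \right)} = 4 - 20 i \sqrt{5}$ ($O{\left(k \right)} = \left(-6 - \left(\sqrt{-3 - 2}\right)^{2} + 5 \sqrt{-3 - 2}\right) \left(-4\right) = \left(-6 - \left(\sqrt{-5}\right)^{2} + 5 \sqrt{-5}\right) \left(-4\right) = \left(-6 - \left(i \sqrt{5}\right)^{2} + 5 i \sqrt{5}\right) \left(-4\right) = \left(-6 - -5 + 5 i \sqrt{5}\right) \left(-4\right) = \left(-6 + 5 + 5 i \sqrt{5}\right) \left(-4\right) = \left(-1 + 5 i \sqrt{5}\right) \left(-4\right) = 4 - 20 i \sqrt{5}$)
$13 \left(-67 - 163\right) O{\left(4 \right)} = 13 \left(-67 - 163\right) \left(4 - 20 i \sqrt{5}\right) = 13 \left(-230\right) \left(4 - 20 i \sqrt{5}\right) = - 2990 \left(4 - 20 i \sqrt{5}\right) = -11960 + 59800 i \sqrt{5}$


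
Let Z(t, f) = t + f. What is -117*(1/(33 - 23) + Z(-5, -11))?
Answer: 18603/10 ≈ 1860.3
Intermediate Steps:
Z(t, f) = f + t
-117*(1/(33 - 23) + Z(-5, -11)) = -117*(1/(33 - 23) + (-11 - 5)) = -117*(1/10 - 16) = -117*(-159/10) = 18603/10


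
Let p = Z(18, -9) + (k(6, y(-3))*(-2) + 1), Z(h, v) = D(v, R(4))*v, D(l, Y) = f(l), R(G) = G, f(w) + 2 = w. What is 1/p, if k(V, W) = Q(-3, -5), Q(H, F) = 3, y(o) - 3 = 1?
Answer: 1/94 ≈ 0.010638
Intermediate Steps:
f(w) = -2 + w
y(o) = 4 (y(o) = 3 + 1 = 4)
D(l, Y) = -2 + l
k(V, W) = 3
Z(h, v) = v*(-2 + v) (Z(h, v) = (-2 + v)*v = v*(-2 + v))
p = 94 (p = -9*(-2 - 9) + (3*(-2) + 1) = -9*(-11) + (-6 + 1) = 99 - 5 = 94)
1/p = 1/94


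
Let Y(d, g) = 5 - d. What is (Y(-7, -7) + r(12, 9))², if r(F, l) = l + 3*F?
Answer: 3249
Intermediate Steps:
(Y(-7, -7) + r(12, 9))² = ((5 - 1*(-7)) + (9 + 3*12))² = ((5 + 7) + (9 + 36))² = (12 + 45)² = 57² = 3249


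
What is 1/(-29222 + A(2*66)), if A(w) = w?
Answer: -1/29090 ≈ -3.4376e-5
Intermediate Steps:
1/(-29222 + A(2*66)) = 1/(-29222 + 2*66) = 1/(-29222 + 132) = 1/(-29090) = -1/29090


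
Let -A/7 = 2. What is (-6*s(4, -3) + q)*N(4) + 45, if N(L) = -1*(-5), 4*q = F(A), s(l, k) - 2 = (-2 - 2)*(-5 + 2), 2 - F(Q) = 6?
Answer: -380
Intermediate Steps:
A = -14 (A = -7*2 = -14)
F(Q) = -4 (F(Q) = 2 - 1*6 = 2 - 6 = -4)
s(l, k) = 14 (s(l, k) = 2 + (-2 - 2)*(-5 + 2) = 2 - 4*(-3) = 2 + 12 = 14)
q = -1 (q = (¼)*(-4) = -1)
N(L) = 5
(-6*s(4, -3) + q)*N(4) + 45 = (-6*14 - 1)*5 + 45 = (-84 - 1)*5 + 45 = -85*5 + 45 = -425 + 45 = -380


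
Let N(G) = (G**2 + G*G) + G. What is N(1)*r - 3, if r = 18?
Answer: 51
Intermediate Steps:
N(G) = G + 2*G**2 (N(G) = (G**2 + G**2) + G = 2*G**2 + G = G + 2*G**2)
N(1)*r - 3 = (1*(1 + 2*1))*18 - 3 = (1*(1 + 2))*18 - 3 = (1*3)*18 - 3 = 3*18 - 3 = 54 - 3 = 51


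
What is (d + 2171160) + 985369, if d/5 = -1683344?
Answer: -5260191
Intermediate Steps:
d = -8416720 (d = 5*(-1683344) = -8416720)
(d + 2171160) + 985369 = (-8416720 + 2171160) + 985369 = -6245560 + 985369 = -5260191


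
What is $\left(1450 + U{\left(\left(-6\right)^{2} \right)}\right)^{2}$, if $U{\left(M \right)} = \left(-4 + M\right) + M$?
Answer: $2304324$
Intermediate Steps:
$U{\left(M \right)} = -4 + 2 M$
$\left(1450 + U{\left(\left(-6\right)^{2} \right)}\right)^{2} = \left(1450 - \left(4 - 2 \left(-6\right)^{2}\right)\right)^{2} = \left(1450 + \left(-4 + 2 \cdot 36\right)\right)^{2} = \left(1450 + \left(-4 + 72\right)\right)^{2} = \left(1450 + 68\right)^{2} = 1518^{2} = 2304324$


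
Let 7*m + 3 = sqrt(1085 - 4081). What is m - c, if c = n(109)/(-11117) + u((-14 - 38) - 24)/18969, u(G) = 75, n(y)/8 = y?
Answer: -174228256/492049537 + 2*I*sqrt(749)/7 ≈ -0.35409 + 7.8194*I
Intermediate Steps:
n(y) = 8*y
m = -3/7 + 2*I*sqrt(749)/7 (m = -3/7 + sqrt(1085 - 4081)/7 = -3/7 + sqrt(-2996)/7 = -3/7 + (2*I*sqrt(749))/7 = -3/7 + 2*I*sqrt(749)/7 ≈ -0.42857 + 7.8194*I)
c = -5235731/70292791 (c = (8*109)/(-11117) + 75/18969 = 872*(-1/11117) + 75*(1/18969) = -872/11117 + 25/6323 = -5235731/70292791 ≈ -0.074485)
m - c = (-3/7 + 2*I*sqrt(749)/7) - 1*(-5235731/70292791) = (-3/7 + 2*I*sqrt(749)/7) + 5235731/70292791 = -174228256/492049537 + 2*I*sqrt(749)/7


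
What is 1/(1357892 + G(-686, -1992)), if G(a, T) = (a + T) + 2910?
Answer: 1/1358124 ≈ 7.3631e-7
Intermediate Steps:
G(a, T) = 2910 + T + a (G(a, T) = (T + a) + 2910 = 2910 + T + a)
1/(1357892 + G(-686, -1992)) = 1/(1357892 + (2910 - 1992 - 686)) = 1/(1357892 + 232) = 1/1358124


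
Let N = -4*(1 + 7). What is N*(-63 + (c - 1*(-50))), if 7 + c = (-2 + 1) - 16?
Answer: 1184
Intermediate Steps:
c = -24 (c = -7 + ((-2 + 1) - 16) = -7 + (-1 - 16) = -7 - 17 = -24)
N = -32 (N = -4*8 = -32)
N*(-63 + (c - 1*(-50))) = -32*(-63 + (-24 - 1*(-50))) = -32*(-63 + (-24 + 50)) = -32*(-63 + 26) = -32*(-37) = 1184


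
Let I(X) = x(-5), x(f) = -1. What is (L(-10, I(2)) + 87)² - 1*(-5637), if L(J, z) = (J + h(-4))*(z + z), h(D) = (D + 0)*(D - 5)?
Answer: 6862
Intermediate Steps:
h(D) = D*(-5 + D)
I(X) = -1
L(J, z) = 2*z*(36 + J) (L(J, z) = (J - 4*(-5 - 4))*(z + z) = (J - 4*(-9))*(2*z) = (J + 36)*(2*z) = (36 + J)*(2*z) = 2*z*(36 + J))
(L(-10, I(2)) + 87)² - 1*(-5637) = (2*(-1)*(36 - 10) + 87)² - 1*(-5637) = (2*(-1)*26 + 87)² + 5637 = (-52 + 87)² + 5637 = 35² + 5637 = 1225 + 5637 = 6862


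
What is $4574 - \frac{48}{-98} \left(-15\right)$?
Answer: $\frac{223766}{49} \approx 4566.7$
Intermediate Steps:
$4574 - \frac{48}{-98} \left(-15\right) = 4574 - 48 \left(- \frac{1}{98}\right) \left(-15\right) = 4574 - \left(- \frac{24}{49}\right) \left(-15\right) = 4574 - \frac{360}{49} = \frac{223766}{49}$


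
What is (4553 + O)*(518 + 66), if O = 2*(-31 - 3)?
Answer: 2619240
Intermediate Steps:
O = -68 (O = 2*(-34) = -68)
(4553 + O)*(518 + 66) = (4553 - 68)*(518 + 66) = 4485*584 = 2619240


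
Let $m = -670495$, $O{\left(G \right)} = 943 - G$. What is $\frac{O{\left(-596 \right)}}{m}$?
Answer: $- \frac{1539}{670495} \approx -0.0022953$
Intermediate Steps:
$\frac{O{\left(-596 \right)}}{m} = \frac{943 - -596}{-670495} = \left(943 + 596\right) \left(- \frac{1}{670495}\right) = 1539 \left(- \frac{1}{670495}\right) = - \frac{1539}{670495}$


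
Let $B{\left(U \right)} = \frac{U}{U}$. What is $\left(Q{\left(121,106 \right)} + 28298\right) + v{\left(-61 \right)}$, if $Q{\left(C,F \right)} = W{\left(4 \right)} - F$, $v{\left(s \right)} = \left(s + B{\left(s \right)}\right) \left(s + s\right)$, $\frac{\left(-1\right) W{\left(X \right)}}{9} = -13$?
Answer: $35629$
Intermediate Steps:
$B{\left(U \right)} = 1$
$W{\left(X \right)} = 117$ ($W{\left(X \right)} = \left(-9\right) \left(-13\right) = 117$)
$v{\left(s \right)} = 2 s \left(1 + s\right)$ ($v{\left(s \right)} = \left(s + 1\right) \left(s + s\right) = \left(1 + s\right) 2 s = 2 s \left(1 + s\right)$)
$Q{\left(C,F \right)} = 117 - F$
$\left(Q{\left(121,106 \right)} + 28298\right) + v{\left(-61 \right)} = \left(\left(117 - 106\right) + 28298\right) + 2 \left(-61\right) \left(1 - 61\right) = \left(\left(117 - 106\right) + 28298\right) + 2 \left(-61\right) \left(-60\right) = \left(11 + 28298\right) + 7320 = 28309 + 7320 = 35629$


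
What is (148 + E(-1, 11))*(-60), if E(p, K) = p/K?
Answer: -97620/11 ≈ -8874.5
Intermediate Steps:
(148 + E(-1, 11))*(-60) = (148 - 1/11)*(-60) = (1627/11)*(-60) = -97620/11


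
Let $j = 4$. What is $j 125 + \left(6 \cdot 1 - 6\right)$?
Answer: $500$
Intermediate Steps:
$j 125 + \left(6 \cdot 1 - 6\right) = 4 \cdot 125 + \left(6 \cdot 1 - 6\right) = 500 + \left(6 - 6\right) = 500 + 0 = 500$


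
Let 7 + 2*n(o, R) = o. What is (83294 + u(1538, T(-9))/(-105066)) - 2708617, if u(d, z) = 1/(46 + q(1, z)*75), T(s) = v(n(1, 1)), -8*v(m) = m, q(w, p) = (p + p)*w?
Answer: -56407682102033/21485997 ≈ -2.6253e+6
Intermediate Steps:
n(o, R) = -7/2 + o/2
q(w, p) = 2*p*w (q(w, p) = (2*p)*w = 2*p*w)
v(m) = -m/8
T(s) = 3/8 (T(s) = -(-7/2 + (1/2)*1)/8 = -(-7/2 + 1/2)/8 = -1/8*(-3) = 3/8)
u(d, z) = 1/(46 + 150*z) (u(d, z) = 1/(46 + (2*z*1)*75) = 1/(46 + (2*z)*75) = 1/(46 + 150*z))
(83294 + u(1538, T(-9))/(-105066)) - 2708617 = (83294 + (1/(2*(23 + 75*(3/8))))/(-105066)) - 2708617 = (83294 + (1/(2*(23 + 225/8)))*(-1/105066)) - 2708617 = (83294 + (1/(2*(409/8)))*(-1/105066)) - 2708617 = (83294 + ((1/2)*(8/409))*(-1/105066)) - 2708617 = (83294 + (4/409)*(-1/105066)) - 2708617 = (83294 - 2/21485997) - 2708617 = 1789654634116/21485997 - 2708617 = -56407682102033/21485997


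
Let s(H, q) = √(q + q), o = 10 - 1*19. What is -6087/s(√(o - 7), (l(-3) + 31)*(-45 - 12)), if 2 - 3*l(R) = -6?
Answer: 6087*I*√3838/3838 ≈ 98.254*I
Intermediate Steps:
o = -9 (o = 10 - 19 = -9)
l(R) = 8/3 (l(R) = ⅔ - ⅓*(-6) = ⅔ + 2 = 8/3)
s(H, q) = √2*√q (s(H, q) = √(2*q) = √2*√q)
-6087/s(√(o - 7), (l(-3) + 31)*(-45 - 12)) = -6087*√2/(2*√(-45 - 12)*√(8/3 + 31)) = -6087*(-I*√3838/3838) = -(-6087)*I*√3838/3838 = 6087*I*√3838/3838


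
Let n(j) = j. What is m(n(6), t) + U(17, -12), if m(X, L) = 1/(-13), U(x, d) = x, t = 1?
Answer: 220/13 ≈ 16.923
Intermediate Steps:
m(X, L) = -1/13
m(n(6), t) + U(17, -12) = -1/13 + 17 = 220/13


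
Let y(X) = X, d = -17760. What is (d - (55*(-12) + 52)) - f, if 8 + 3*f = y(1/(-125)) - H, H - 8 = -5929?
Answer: -7171124/375 ≈ -19123.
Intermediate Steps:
H = -5921 (H = 8 - 5929 = -5921)
f = 739124/375 (f = -8/3 + (1/(-125) - 1*(-5921))/3 = -8/3 + (-1/125 + 5921)/3 = -8/3 + (⅓)*(740124/125) = -8/3 + 246708/125 = 739124/375 ≈ 1971.0)
(d - (55*(-12) + 52)) - f = (-17760 - (55*(-12) + 52)) - 1*739124/375 = (-17760 - (-660 + 52)) - 739124/375 = (-17760 - 1*(-608)) - 739124/375 = (-17760 + 608) - 739124/375 = -17152 - 739124/375 = -7171124/375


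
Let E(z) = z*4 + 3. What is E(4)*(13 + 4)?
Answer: 323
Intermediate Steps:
E(z) = 3 + 4*z (E(z) = 4*z + 3 = 3 + 4*z)
E(4)*(13 + 4) = (3 + 4*4)*(13 + 4) = (3 + 16)*17 = 19*17 = 323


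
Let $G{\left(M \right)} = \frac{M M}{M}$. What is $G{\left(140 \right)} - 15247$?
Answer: $-15107$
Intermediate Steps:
$G{\left(M \right)} = M$ ($G{\left(M \right)} = \frac{M^{2}}{M} = M$)
$G{\left(140 \right)} - 15247 = 140 - 15247 = -15107$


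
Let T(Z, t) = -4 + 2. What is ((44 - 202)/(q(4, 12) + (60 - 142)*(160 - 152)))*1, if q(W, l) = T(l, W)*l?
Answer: 79/340 ≈ 0.23235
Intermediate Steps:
T(Z, t) = -2
q(W, l) = -2*l
((44 - 202)/(q(4, 12) + (60 - 142)*(160 - 152)))*1 = ((44 - 202)/(-2*12 + (60 - 142)*(160 - 152)))*1 = -158/(-24 - 82*8)*1 = -158/(-24 - 656)*1 = -158/(-680)*1 = -158*(-1/680)*1 = (79/340)*1 = 79/340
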